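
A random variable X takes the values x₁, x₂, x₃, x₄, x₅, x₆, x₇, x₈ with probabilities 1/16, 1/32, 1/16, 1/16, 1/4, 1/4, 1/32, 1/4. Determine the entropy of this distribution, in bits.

2.5625 bits

Each probability is a power of 1/2, so log₂(1/p) is an integer.
H = Σ p·log₂(1/p) = 1/16·4 + 1/32·5 + 1/16·4 + 1/16·4 + 1/4·2 + 1/4·2 + 1/32·5 + 1/4·2 = 2.5625 bits.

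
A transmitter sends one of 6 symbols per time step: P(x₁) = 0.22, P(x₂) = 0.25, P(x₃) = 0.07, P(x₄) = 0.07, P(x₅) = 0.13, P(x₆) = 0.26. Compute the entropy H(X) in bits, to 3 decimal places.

H = −Σ pᵢ log₂ pᵢ.
−0.22·log₂(0.22) = 0.4806
−0.25·log₂(0.25) = 0.5000
−0.07·log₂(0.07) = 0.2686
−0.07·log₂(0.07) = 0.2686
−0.13·log₂(0.13) = 0.3826
−0.26·log₂(0.26) = 0.5053
Sum ≈ 2.4056 → 2.406 bits.

2.406 bits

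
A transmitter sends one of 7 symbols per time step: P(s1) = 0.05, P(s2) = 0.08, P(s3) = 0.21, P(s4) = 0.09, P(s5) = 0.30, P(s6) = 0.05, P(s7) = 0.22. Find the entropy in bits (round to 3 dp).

2.511 bits

H = −Σ pᵢ log₂ pᵢ.
−0.05·log₂(0.05) = 0.2161
−0.08·log₂(0.08) = 0.2915
−0.21·log₂(0.21) = 0.4728
−0.09·log₂(0.09) = 0.3127
−0.30·log₂(0.30) = 0.5211
−0.05·log₂(0.05) = 0.2161
−0.22·log₂(0.22) = 0.4806
Sum ≈ 2.5108 → 2.511 bits.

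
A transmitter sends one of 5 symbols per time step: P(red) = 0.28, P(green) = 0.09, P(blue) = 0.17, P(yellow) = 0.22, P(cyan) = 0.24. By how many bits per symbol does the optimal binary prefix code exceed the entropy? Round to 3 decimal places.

0.024 bits

Entropy H = −Σ p log₂ p ≈ 2.2362 bits.
Huffman merges: 9/100+17/100→13/50; 11/50+6/25→23/50; 13/50+7/25→27/50; 23/50+27/50→1. L = 113/50 ≈ 2.2600.
L − H = 2.2600 − 2.2362 = 0.024 bits.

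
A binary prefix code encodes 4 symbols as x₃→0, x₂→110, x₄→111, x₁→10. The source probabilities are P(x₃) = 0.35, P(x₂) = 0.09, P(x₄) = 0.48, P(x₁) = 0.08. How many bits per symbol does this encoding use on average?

L̄ = Σ pᵢ·ℓᵢ = 0.35·1 + 0.09·3 + 0.48·3 + 0.08·2 = 2.22 bits/symbol.

2.22 bits/symbol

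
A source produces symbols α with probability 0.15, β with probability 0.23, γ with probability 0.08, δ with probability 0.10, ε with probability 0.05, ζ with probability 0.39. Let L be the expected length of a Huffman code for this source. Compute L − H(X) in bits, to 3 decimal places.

0.082 bits

Entropy H = −Σ p log₂ p ≈ 2.2678 bits.
Huffman merges: 1/20+2/25→13/100; 1/10+13/100→23/100; 3/20+23/100→19/50; 23/100+19/50→61/100; 39/100+61/100→1. L = 47/20 ≈ 2.3500.
L − H = 2.3500 − 2.2678 = 0.082 bits.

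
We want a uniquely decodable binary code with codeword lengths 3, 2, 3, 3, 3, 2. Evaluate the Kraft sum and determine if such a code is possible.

1; yes

With common denominator 2^3 = 8: Σ 2^(−ℓᵢ) = 1/8 + 2/8 + 1/8 + 1/8 + 1/8 + 2/8 = 8/8 = 1.
Kraft's inequality requires Σ ≤ 1; here Σ = 1 ≤ 1, so such a prefix code exists.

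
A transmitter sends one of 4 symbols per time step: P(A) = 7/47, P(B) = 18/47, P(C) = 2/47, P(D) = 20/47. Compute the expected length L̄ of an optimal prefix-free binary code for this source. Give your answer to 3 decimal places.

1.766 bits/symbol

Repeatedly combine the two least-probable nodes; the expected code length is the sum of the merged weights.
merge 2/47 + 7/47 → 9/47
merge 9/47 + 18/47 → 27/47
merge 20/47 + 27/47 → 1
L = 9/47 + 27/47 + 1 = 83/47 ≈ 1.766 bits/symbol.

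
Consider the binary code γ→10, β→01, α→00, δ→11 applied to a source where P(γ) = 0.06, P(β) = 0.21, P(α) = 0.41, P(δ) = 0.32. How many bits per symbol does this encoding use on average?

2 bits/symbol

L̄ = Σ pᵢ·ℓᵢ = 0.06·2 + 0.21·2 + 0.41·2 + 0.32·2 = 2 bits/symbol.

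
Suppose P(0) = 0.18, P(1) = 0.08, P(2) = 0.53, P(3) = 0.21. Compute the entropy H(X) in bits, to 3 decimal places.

1.695 bits

H = −Σ pᵢ log₂ pᵢ.
−0.18·log₂(0.18) = 0.4453
−0.08·log₂(0.08) = 0.2915
−0.53·log₂(0.53) = 0.4854
−0.21·log₂(0.21) = 0.4728
Sum ≈ 1.6951 → 1.695 bits.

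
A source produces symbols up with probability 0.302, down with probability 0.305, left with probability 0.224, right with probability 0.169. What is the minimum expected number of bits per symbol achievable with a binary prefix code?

Repeatedly combine the two least-probable nodes; the expected code length is the sum of the merged weights.
merge 169/1000 + 28/125 → 393/1000
merge 151/500 + 61/200 → 607/1000
merge 393/1000 + 607/1000 → 1
L = 393/1000 + 607/1000 + 1 = 2 bits/symbol.

2 bits/symbol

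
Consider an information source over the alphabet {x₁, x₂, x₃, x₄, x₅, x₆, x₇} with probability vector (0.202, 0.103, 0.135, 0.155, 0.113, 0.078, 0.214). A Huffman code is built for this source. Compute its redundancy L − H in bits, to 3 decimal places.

0.036 bits

Entropy H = −Σ p log₂ p ≈ 2.7293 bits.
Huffman merges: 39/500+103/1000→181/1000; 113/1000+27/200→31/125; 31/200+181/1000→42/125; 101/500+107/500→52/125; 31/125+42/125→73/125; 52/125+73/125→1. L = 553/200 ≈ 2.7650.
L − H = 2.7650 − 2.7293 = 0.036 bits.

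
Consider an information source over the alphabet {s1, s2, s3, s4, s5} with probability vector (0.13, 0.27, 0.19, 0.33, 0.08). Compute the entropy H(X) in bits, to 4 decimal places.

2.1672 bits

H = −Σ pᵢ log₂ pᵢ.
−0.13·log₂(0.13) = 0.3826
−0.27·log₂(0.27) = 0.5100
−0.19·log₂(0.19) = 0.4552
−0.33·log₂(0.33) = 0.5278
−0.08·log₂(0.08) = 0.2915
Sum ≈ 2.1672 → 2.1672 bits.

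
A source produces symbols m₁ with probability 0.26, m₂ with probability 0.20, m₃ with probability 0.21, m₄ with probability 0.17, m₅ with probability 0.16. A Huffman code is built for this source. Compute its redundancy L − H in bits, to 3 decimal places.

0.030 bits

Entropy H = −Σ p log₂ p ≈ 2.3001 bits.
Huffman merges: 4/25+17/100→33/100; 1/5+21/100→41/100; 13/50+33/100→59/100; 41/100+59/100→1. L = 233/100 ≈ 2.3300.
L − H = 2.3300 − 2.3001 = 0.030 bits.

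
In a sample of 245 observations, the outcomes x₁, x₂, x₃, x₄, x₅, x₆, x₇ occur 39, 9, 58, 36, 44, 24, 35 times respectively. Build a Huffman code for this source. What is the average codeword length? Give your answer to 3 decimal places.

2.718 bits/symbol

Probabilities are the counts divided by 245.
Repeatedly combine the two least-probable nodes; the expected code length is the sum of the merged weights.
merge 9/245 + 24/245 → 33/245
merge 33/245 + 1/7 → 68/245
merge 36/245 + 39/245 → 15/49
merge 44/245 + 58/245 → 102/245
merge 68/245 + 15/49 → 143/245
merge 102/245 + 143/245 → 1
L = 33/245 + 68/245 + 15/49 + 102/245 + 143/245 + 1 = 666/245 ≈ 2.718 bits/symbol.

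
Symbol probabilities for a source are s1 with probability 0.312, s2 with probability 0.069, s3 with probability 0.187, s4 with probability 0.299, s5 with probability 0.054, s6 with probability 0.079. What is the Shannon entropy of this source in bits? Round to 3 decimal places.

2.280 bits

H = −Σ pᵢ log₂ pᵢ.
−0.312·log₂(0.312) = 0.5243
−0.069·log₂(0.069) = 0.2662
−0.187·log₂(0.187) = 0.4523
−0.299·log₂(0.299) = 0.5208
−0.054·log₂(0.054) = 0.2274
−0.079·log₂(0.079) = 0.2893
Sum ≈ 2.2802 → 2.280 bits.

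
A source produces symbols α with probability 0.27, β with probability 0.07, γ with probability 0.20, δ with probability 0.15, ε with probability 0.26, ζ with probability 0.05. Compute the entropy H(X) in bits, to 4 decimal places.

H = −Σ pᵢ log₂ pᵢ.
−0.27·log₂(0.27) = 0.5100
−0.07·log₂(0.07) = 0.2686
−0.20·log₂(0.20) = 0.4644
−0.15·log₂(0.15) = 0.4105
−0.26·log₂(0.26) = 0.5053
−0.05·log₂(0.05) = 0.2161
Sum ≈ 2.3749 → 2.3749 bits.

2.3749 bits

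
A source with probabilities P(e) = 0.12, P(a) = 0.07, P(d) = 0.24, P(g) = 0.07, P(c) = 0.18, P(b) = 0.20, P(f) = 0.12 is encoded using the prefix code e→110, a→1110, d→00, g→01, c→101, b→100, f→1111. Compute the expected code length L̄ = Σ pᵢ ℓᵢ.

L̄ = Σ pᵢ·ℓᵢ = 0.12·3 + 0.07·4 + 0.24·2 + 0.07·2 + 0.18·3 + 0.20·3 + 0.12·4 = 2.88 bits/symbol.

2.88 bits/symbol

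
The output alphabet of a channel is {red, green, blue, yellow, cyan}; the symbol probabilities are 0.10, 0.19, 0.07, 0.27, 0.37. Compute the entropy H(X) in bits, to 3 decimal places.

2.097 bits

H = −Σ pᵢ log₂ pᵢ.
−0.10·log₂(0.10) = 0.3322
−0.19·log₂(0.19) = 0.4552
−0.07·log₂(0.07) = 0.2686
−0.27·log₂(0.27) = 0.5100
−0.37·log₂(0.37) = 0.5307
Sum ≈ 2.0967 → 2.097 bits.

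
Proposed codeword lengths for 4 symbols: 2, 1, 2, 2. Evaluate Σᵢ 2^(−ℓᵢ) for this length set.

With common denominator 2^2 = 4: Σ 2^(−ℓᵢ) = 1/4 + 2/4 + 1/4 + 1/4 = 5/4 = 1.25.

1.25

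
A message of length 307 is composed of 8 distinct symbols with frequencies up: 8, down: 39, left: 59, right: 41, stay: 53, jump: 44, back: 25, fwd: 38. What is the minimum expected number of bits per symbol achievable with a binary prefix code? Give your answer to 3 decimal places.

Probabilities are the counts divided by 307.
Repeatedly combine the two least-probable nodes; the expected code length is the sum of the merged weights.
merge 8/307 + 25/307 → 33/307
merge 33/307 + 38/307 → 71/307
merge 39/307 + 41/307 → 80/307
merge 44/307 + 53/307 → 97/307
merge 59/307 + 71/307 → 130/307
merge 80/307 + 97/307 → 177/307
merge 130/307 + 177/307 → 1
L = 33/307 + 71/307 + 80/307 + 97/307 + 130/307 + 177/307 + 1 = 895/307 ≈ 2.915 bits/symbol.

2.915 bits/symbol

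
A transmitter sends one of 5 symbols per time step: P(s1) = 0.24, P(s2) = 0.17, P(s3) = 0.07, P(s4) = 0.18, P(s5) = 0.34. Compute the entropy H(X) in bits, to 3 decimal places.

2.172 bits

H = −Σ pᵢ log₂ pᵢ.
−0.24·log₂(0.24) = 0.4941
−0.17·log₂(0.17) = 0.4346
−0.07·log₂(0.07) = 0.2686
−0.18·log₂(0.18) = 0.4453
−0.34·log₂(0.34) = 0.5292
Sum ≈ 2.1718 → 2.172 bits.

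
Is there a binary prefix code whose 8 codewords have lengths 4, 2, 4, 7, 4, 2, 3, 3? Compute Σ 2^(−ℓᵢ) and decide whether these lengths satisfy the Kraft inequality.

0.9453125; yes

With common denominator 2^7 = 128: Σ 2^(−ℓᵢ) = 8/128 + 32/128 + 8/128 + 1/128 + 8/128 + 32/128 + 16/128 + 16/128 = 121/128 = 0.9453125.
Kraft's inequality requires Σ ≤ 1; here Σ = 0.9453125 ≤ 1, so such a prefix code exists.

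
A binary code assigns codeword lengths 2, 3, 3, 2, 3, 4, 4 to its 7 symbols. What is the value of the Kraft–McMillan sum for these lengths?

1

With common denominator 2^4 = 16: Σ 2^(−ℓᵢ) = 4/16 + 2/16 + 2/16 + 4/16 + 2/16 + 1/16 + 1/16 = 16/16 = 1.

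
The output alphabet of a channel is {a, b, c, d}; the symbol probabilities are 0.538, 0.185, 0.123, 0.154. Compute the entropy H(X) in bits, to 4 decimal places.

H = −Σ pᵢ log₂ pᵢ.
−0.538·log₂(0.538) = 0.4811
−0.185·log₂(0.185) = 0.4504
−0.123·log₂(0.123) = 0.3719
−0.154·log₂(0.154) = 0.4156
Sum ≈ 1.7190 → 1.7190 bits.

1.7190 bits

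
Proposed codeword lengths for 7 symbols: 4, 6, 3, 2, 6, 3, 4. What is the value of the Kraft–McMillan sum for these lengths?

With common denominator 2^6 = 64: Σ 2^(−ℓᵢ) = 4/64 + 1/64 + 8/64 + 16/64 + 1/64 + 8/64 + 4/64 = 42/64 = 0.65625.

0.65625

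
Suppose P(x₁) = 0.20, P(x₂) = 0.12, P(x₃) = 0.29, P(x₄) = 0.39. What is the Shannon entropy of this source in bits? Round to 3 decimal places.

H = −Σ pᵢ log₂ pᵢ.
−0.20·log₂(0.20) = 0.4644
−0.12·log₂(0.12) = 0.3671
−0.29·log₂(0.29) = 0.5179
−0.39·log₂(0.39) = 0.5298
Sum ≈ 1.8792 → 1.879 bits.

1.879 bits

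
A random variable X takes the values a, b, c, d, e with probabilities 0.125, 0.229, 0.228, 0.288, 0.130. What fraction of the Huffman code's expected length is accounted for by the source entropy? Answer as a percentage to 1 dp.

99.7%

Entropy H = −Σ p log₂ p ≈ 2.2481 bits.
Huffman merges: 1/8+13/100→51/200; 57/250+229/1000→457/1000; 51/200+36/125→543/1000; 457/1000+543/1000→1. L = 451/200 ≈ 2.2550.
Efficiency = H/L = 2.2481/2.2550 = 99.7%.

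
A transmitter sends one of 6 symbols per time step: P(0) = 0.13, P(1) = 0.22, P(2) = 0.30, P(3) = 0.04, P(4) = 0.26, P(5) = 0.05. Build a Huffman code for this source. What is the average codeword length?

2.31 bits/symbol

Repeatedly combine the two least-probable nodes; the expected code length is the sum of the merged weights.
merge 1/25 + 1/20 → 9/100
merge 9/100 + 13/100 → 11/50
merge 11/50 + 11/50 → 11/25
merge 13/50 + 3/10 → 14/25
merge 11/25 + 14/25 → 1
L = 9/100 + 11/50 + 11/25 + 14/25 + 1 = 231/100 = 2.31 bits/symbol.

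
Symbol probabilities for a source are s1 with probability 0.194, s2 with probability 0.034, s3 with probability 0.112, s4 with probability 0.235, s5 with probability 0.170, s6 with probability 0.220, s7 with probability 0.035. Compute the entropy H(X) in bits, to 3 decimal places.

2.554 bits

H = −Σ pᵢ log₂ pᵢ.
−0.194·log₂(0.194) = 0.4590
−0.034·log₂(0.034) = 0.1659
−0.112·log₂(0.112) = 0.3537
−0.235·log₂(0.235) = 0.4910
−0.170·log₂(0.170) = 0.4346
−0.220·log₂(0.220) = 0.4806
−0.035·log₂(0.035) = 0.1693
Sum ≈ 2.5540 → 2.554 bits.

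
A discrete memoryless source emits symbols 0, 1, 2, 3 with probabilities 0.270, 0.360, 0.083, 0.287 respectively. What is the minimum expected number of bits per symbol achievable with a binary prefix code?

1.993 bits/symbol

Repeatedly combine the two least-probable nodes; the expected code length is the sum of the merged weights.
merge 83/1000 + 27/100 → 353/1000
merge 287/1000 + 353/1000 → 16/25
merge 9/25 + 16/25 → 1
L = 353/1000 + 16/25 + 1 = 1993/1000 = 1.993 bits/symbol.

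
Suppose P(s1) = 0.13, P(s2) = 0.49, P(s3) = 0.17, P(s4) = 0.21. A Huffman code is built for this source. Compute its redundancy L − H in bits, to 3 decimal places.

0.016 bits

Entropy H = −Σ p log₂ p ≈ 1.7943 bits.
Huffman merges: 13/100+17/100→3/10; 21/100+3/10→51/100; 49/100+51/100→1. L = 181/100 ≈ 1.8100.
L − H = 1.8100 − 1.7943 = 0.016 bits.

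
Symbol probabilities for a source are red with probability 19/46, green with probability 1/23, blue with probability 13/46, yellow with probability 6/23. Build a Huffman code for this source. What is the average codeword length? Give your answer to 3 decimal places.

1.891 bits/symbol

Repeatedly combine the two least-probable nodes; the expected code length is the sum of the merged weights.
merge 1/23 + 6/23 → 7/23
merge 13/46 + 7/23 → 27/46
merge 19/46 + 27/46 → 1
L = 7/23 + 27/46 + 1 = 87/46 ≈ 1.891 bits/symbol.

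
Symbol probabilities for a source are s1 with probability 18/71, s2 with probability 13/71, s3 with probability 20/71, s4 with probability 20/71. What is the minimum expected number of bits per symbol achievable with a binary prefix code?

2 bits/symbol

Repeatedly combine the two least-probable nodes; the expected code length is the sum of the merged weights.
merge 13/71 + 18/71 → 31/71
merge 20/71 + 20/71 → 40/71
merge 31/71 + 40/71 → 1
L = 31/71 + 40/71 + 1 = 2 bits/symbol.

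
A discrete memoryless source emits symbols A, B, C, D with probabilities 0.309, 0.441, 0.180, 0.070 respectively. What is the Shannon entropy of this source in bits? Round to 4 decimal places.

H = −Σ pᵢ log₂ pᵢ.
−0.309·log₂(0.309) = 0.5235
−0.441·log₂(0.441) = 0.5209
−0.180·log₂(0.180) = 0.4453
−0.070·log₂(0.070) = 0.2686
Sum ≈ 1.7583 → 1.7583 bits.

1.7583 bits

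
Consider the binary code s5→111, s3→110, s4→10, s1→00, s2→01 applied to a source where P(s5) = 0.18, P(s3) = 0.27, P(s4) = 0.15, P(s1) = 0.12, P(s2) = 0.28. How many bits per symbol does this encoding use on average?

L̄ = Σ pᵢ·ℓᵢ = 0.18·3 + 0.27·3 + 0.15·2 + 0.12·2 + 0.28·2 = 2.45 bits/symbol.

2.45 bits/symbol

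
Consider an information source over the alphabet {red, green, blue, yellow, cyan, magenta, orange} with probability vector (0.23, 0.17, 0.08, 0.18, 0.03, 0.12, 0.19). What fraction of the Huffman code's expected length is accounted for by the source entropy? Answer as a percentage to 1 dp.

Entropy H = −Σ p log₂ p ≈ 2.6331 bits.
Huffman merges: 3/100+2/25→11/100; 11/100+3/25→23/100; 17/100+9/50→7/20; 19/100+23/100→21/50; 23/100+7/20→29/50; 21/50+29/50→1. L = 269/100 ≈ 2.6900.
Efficiency = H/L = 2.6331/2.6900 = 97.9%.

97.9%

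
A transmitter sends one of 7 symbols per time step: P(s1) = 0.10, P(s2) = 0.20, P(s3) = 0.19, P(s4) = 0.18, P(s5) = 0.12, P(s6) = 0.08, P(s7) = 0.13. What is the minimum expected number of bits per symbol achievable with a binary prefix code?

Repeatedly combine the two least-probable nodes; the expected code length is the sum of the merged weights.
merge 2/25 + 1/10 → 9/50
merge 3/25 + 13/100 → 1/4
merge 9/50 + 9/50 → 9/25
merge 19/100 + 1/5 → 39/100
merge 1/4 + 9/25 → 61/100
merge 39/100 + 61/100 → 1
L = 9/50 + 1/4 + 9/25 + 39/100 + 61/100 + 1 = 279/100 = 2.79 bits/symbol.

2.79 bits/symbol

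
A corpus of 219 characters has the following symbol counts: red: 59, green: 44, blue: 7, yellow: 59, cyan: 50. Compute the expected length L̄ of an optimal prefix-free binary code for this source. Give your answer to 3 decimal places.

2.233 bits/symbol

Probabilities are the counts divided by 219.
Repeatedly combine the two least-probable nodes; the expected code length is the sum of the merged weights.
merge 7/219 + 44/219 → 17/73
merge 50/219 + 17/73 → 101/219
merge 59/219 + 59/219 → 118/219
merge 101/219 + 118/219 → 1
L = 17/73 + 101/219 + 118/219 + 1 = 163/73 ≈ 2.233 bits/symbol.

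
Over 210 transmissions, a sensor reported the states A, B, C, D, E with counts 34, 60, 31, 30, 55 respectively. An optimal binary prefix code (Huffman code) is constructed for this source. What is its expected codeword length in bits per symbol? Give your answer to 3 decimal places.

Probabilities are the counts divided by 210.
Repeatedly combine the two least-probable nodes; the expected code length is the sum of the merged weights.
merge 1/7 + 31/210 → 61/210
merge 17/105 + 11/42 → 89/210
merge 2/7 + 61/210 → 121/210
merge 89/210 + 121/210 → 1
L = 61/210 + 89/210 + 121/210 + 1 = 481/210 ≈ 2.290 bits/symbol.

2.290 bits/symbol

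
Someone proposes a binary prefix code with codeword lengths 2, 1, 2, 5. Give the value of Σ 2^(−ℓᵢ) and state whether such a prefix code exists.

With common denominator 2^5 = 32: Σ 2^(−ℓᵢ) = 8/32 + 16/32 + 8/32 + 1/32 = 33/32 = 1.03125.
Kraft's inequality requires Σ ≤ 1; here Σ = 1.03125 > 1, so no such prefix code exists.

1.03125; no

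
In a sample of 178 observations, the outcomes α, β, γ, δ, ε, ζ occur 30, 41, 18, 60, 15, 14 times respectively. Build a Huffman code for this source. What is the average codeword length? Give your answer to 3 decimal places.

2.427 bits/symbol

Probabilities are the counts divided by 178.
Repeatedly combine the two least-probable nodes; the expected code length is the sum of the merged weights.
merge 7/89 + 15/178 → 29/178
merge 9/89 + 29/178 → 47/178
merge 15/89 + 41/178 → 71/178
merge 47/178 + 30/89 → 107/178
merge 71/178 + 107/178 → 1
L = 29/178 + 47/178 + 71/178 + 107/178 + 1 = 216/89 ≈ 2.427 bits/symbol.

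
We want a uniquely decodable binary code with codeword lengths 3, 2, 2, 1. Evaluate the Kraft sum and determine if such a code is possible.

With common denominator 2^3 = 8: Σ 2^(−ℓᵢ) = 1/8 + 2/8 + 2/8 + 4/8 = 9/8 = 1.125.
Kraft's inequality requires Σ ≤ 1; here Σ = 1.125 > 1, so no such prefix code exists.

1.125; no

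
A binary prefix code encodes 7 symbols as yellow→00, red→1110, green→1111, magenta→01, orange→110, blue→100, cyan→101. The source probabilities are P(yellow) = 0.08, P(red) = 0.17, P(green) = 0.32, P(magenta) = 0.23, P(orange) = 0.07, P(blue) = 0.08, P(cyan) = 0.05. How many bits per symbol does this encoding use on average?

3.18 bits/symbol

L̄ = Σ pᵢ·ℓᵢ = 0.08·2 + 0.17·4 + 0.32·4 + 0.23·2 + 0.07·3 + 0.08·3 + 0.05·3 = 3.18 bits/symbol.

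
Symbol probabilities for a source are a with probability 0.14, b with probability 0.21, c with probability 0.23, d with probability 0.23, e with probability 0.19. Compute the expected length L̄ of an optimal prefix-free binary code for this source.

2.33 bits/symbol

Repeatedly combine the two least-probable nodes; the expected code length is the sum of the merged weights.
merge 7/50 + 19/100 → 33/100
merge 21/100 + 23/100 → 11/25
merge 23/100 + 33/100 → 14/25
merge 11/25 + 14/25 → 1
L = 33/100 + 11/25 + 14/25 + 1 = 233/100 = 2.33 bits/symbol.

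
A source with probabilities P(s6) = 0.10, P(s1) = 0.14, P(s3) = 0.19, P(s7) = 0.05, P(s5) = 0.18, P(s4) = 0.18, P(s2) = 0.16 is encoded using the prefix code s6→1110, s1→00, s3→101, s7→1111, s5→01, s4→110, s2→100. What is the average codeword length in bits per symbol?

L̄ = Σ pᵢ·ℓᵢ = 0.10·4 + 0.14·2 + 0.19·3 + 0.05·4 + 0.18·2 + 0.18·3 + 0.16·3 = 2.83 bits/symbol.

2.83 bits/symbol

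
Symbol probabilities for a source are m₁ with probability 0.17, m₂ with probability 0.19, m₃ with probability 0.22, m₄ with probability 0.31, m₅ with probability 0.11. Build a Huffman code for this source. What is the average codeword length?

2.28 bits/symbol

Repeatedly combine the two least-probable nodes; the expected code length is the sum of the merged weights.
merge 11/100 + 17/100 → 7/25
merge 19/100 + 11/50 → 41/100
merge 7/25 + 31/100 → 59/100
merge 41/100 + 59/100 → 1
L = 7/25 + 41/100 + 59/100 + 1 = 57/25 = 2.28 bits/symbol.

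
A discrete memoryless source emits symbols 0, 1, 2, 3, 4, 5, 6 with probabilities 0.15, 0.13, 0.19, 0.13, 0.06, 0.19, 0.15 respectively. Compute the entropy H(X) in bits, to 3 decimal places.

2.740 bits

H = −Σ pᵢ log₂ pᵢ.
−0.15·log₂(0.15) = 0.4105
−0.13·log₂(0.13) = 0.3826
−0.19·log₂(0.19) = 0.4552
−0.13·log₂(0.13) = 0.3826
−0.06·log₂(0.06) = 0.2435
−0.19·log₂(0.19) = 0.4552
−0.15·log₂(0.15) = 0.4105
Sum ≈ 2.7404 → 2.740 bits.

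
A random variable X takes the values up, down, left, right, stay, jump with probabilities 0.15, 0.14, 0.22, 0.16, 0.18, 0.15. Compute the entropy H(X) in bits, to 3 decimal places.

2.567 bits

H = −Σ pᵢ log₂ pᵢ.
−0.15·log₂(0.15) = 0.4105
−0.14·log₂(0.14) = 0.3971
−0.22·log₂(0.22) = 0.4806
−0.16·log₂(0.16) = 0.4230
−0.18·log₂(0.18) = 0.4453
−0.15·log₂(0.15) = 0.4105
Sum ≈ 2.5671 → 2.567 bits.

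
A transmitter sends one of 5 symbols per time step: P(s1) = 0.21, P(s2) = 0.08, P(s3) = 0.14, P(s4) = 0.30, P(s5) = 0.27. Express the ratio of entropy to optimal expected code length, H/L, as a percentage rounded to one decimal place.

98.8%

Entropy H = −Σ p log₂ p ≈ 2.1926 bits.
Huffman merges: 2/25+7/50→11/50; 21/100+11/50→43/100; 27/100+3/10→57/100; 43/100+57/100→1. L = 111/50 ≈ 2.2200.
Efficiency = H/L = 2.1926/2.2200 = 98.8%.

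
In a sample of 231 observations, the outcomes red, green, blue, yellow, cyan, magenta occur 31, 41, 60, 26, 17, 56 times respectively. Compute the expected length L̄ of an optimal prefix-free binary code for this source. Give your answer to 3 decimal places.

Probabilities are the counts divided by 231.
Repeatedly combine the two least-probable nodes; the expected code length is the sum of the merged weights.
merge 17/231 + 26/231 → 43/231
merge 31/231 + 41/231 → 24/77
merge 43/231 + 8/33 → 3/7
merge 20/77 + 24/77 → 4/7
merge 3/7 + 4/7 → 1
L = 43/231 + 24/77 + 3/7 + 4/7 + 1 = 577/231 ≈ 2.498 bits/symbol.

2.498 bits/symbol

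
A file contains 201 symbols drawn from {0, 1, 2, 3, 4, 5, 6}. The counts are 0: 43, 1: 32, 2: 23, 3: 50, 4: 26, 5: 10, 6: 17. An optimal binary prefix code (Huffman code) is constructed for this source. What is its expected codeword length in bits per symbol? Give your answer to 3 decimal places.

2.672 bits/symbol

Probabilities are the counts divided by 201.
Repeatedly combine the two least-probable nodes; the expected code length is the sum of the merged weights.
merge 10/201 + 17/201 → 9/67
merge 23/201 + 26/201 → 49/201
merge 9/67 + 32/201 → 59/201
merge 43/201 + 49/201 → 92/201
merge 50/201 + 59/201 → 109/201
merge 92/201 + 109/201 → 1
L = 9/67 + 49/201 + 59/201 + 92/201 + 109/201 + 1 = 179/67 ≈ 2.672 bits/symbol.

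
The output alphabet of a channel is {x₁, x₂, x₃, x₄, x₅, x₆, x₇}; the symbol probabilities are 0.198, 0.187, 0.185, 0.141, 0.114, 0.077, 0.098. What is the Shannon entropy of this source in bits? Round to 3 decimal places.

H = −Σ pᵢ log₂ pᵢ.
−0.198·log₂(0.198) = 0.4626
−0.187·log₂(0.187) = 0.4523
−0.185·log₂(0.185) = 0.4504
−0.141·log₂(0.141) = 0.3985
−0.114·log₂(0.114) = 0.3571
−0.077·log₂(0.077) = 0.2848
−0.098·log₂(0.098) = 0.3284
Sum ≈ 2.7342 → 2.734 bits.

2.734 bits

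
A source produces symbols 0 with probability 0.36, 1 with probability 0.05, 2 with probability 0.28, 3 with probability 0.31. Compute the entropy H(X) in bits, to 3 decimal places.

H = −Σ pᵢ log₂ pᵢ.
−0.36·log₂(0.36) = 0.5306
−0.05·log₂(0.05) = 0.2161
−0.28·log₂(0.28) = 0.5142
−0.31·log₂(0.31) = 0.5238
Sum ≈ 1.7847 → 1.785 bits.

1.785 bits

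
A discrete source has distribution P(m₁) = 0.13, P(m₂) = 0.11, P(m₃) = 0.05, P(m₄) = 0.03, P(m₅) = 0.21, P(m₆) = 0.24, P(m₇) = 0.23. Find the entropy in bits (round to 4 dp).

H = −Σ pᵢ log₂ pᵢ.
−0.13·log₂(0.13) = 0.3826
−0.11·log₂(0.11) = 0.3503
−0.05·log₂(0.05) = 0.2161
−0.03·log₂(0.03) = 0.1518
−0.21·log₂(0.21) = 0.4728
−0.24·log₂(0.24) = 0.4941
−0.23·log₂(0.23) = 0.4877
Sum ≈ 2.5554 → 2.5554 bits.

2.5554 bits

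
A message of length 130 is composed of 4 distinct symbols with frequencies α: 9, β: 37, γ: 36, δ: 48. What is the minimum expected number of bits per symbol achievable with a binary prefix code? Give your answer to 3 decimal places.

1.977 bits/symbol

Probabilities are the counts divided by 130.
Repeatedly combine the two least-probable nodes; the expected code length is the sum of the merged weights.
merge 9/130 + 18/65 → 9/26
merge 37/130 + 9/26 → 41/65
merge 24/65 + 41/65 → 1
L = 9/26 + 41/65 + 1 = 257/130 ≈ 1.977 bits/symbol.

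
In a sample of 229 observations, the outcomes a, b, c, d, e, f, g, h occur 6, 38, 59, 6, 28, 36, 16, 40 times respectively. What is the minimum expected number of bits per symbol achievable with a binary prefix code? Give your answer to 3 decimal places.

2.742 bits/symbol

Probabilities are the counts divided by 229.
Repeatedly combine the two least-probable nodes; the expected code length is the sum of the merged weights.
merge 6/229 + 6/229 → 12/229
merge 12/229 + 16/229 → 28/229
merge 28/229 + 28/229 → 56/229
merge 36/229 + 38/229 → 74/229
merge 40/229 + 56/229 → 96/229
merge 59/229 + 74/229 → 133/229
merge 96/229 + 133/229 → 1
L = 12/229 + 28/229 + 56/229 + 74/229 + 96/229 + 133/229 + 1 = 628/229 ≈ 2.742 bits/symbol.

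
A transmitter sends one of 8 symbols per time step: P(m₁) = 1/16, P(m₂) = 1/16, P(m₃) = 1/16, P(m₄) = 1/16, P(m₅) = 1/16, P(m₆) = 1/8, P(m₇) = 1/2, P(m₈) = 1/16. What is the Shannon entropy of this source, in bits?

Each probability is a power of 1/2, so log₂(1/p) is an integer.
H = Σ p·log₂(1/p) = 1/16·4 + 1/16·4 + 1/16·4 + 1/16·4 + 1/16·4 + 1/8·3 + 1/2·1 + 1/16·4 = 2.375 bits.

2.375 bits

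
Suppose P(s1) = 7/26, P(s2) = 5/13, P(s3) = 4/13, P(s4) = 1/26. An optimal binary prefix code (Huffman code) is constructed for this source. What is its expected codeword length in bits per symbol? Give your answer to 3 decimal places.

1.923 bits/symbol

Repeatedly combine the two least-probable nodes; the expected code length is the sum of the merged weights.
merge 1/26 + 7/26 → 4/13
merge 4/13 + 4/13 → 8/13
merge 5/13 + 8/13 → 1
L = 4/13 + 8/13 + 1 = 25/13 ≈ 1.923 bits/symbol.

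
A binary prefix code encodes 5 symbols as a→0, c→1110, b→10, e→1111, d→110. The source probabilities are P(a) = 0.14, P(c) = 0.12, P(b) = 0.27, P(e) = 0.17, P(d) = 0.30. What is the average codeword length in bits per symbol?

L̄ = Σ pᵢ·ℓᵢ = 0.14·1 + 0.12·4 + 0.27·2 + 0.17·4 + 0.30·3 = 2.74 bits/symbol.

2.74 bits/symbol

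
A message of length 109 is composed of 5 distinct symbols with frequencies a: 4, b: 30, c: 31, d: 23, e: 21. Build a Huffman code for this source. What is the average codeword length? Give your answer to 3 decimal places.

2.229 bits/symbol

Probabilities are the counts divided by 109.
Repeatedly combine the two least-probable nodes; the expected code length is the sum of the merged weights.
merge 4/109 + 21/109 → 25/109
merge 23/109 + 25/109 → 48/109
merge 30/109 + 31/109 → 61/109
merge 48/109 + 61/109 → 1
L = 25/109 + 48/109 + 61/109 + 1 = 243/109 ≈ 2.229 bits/symbol.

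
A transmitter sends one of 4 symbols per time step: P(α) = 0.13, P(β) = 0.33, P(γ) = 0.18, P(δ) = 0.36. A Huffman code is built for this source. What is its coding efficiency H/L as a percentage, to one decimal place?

96.7%

Entropy H = −Σ p log₂ p ≈ 1.8864 bits.
Huffman merges: 13/100+9/50→31/100; 31/100+33/100→16/25; 9/25+16/25→1. L = 39/20 ≈ 1.9500.
Efficiency = H/L = 1.8864/1.9500 = 96.7%.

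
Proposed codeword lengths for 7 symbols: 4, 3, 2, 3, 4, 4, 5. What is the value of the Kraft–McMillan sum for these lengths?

With common denominator 2^5 = 32: Σ 2^(−ℓᵢ) = 2/32 + 4/32 + 8/32 + 4/32 + 2/32 + 2/32 + 1/32 = 23/32 = 0.71875.

0.71875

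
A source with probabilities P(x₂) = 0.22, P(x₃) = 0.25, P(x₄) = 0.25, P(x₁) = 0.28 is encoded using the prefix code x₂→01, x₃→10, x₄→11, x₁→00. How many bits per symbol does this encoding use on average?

L̄ = Σ pᵢ·ℓᵢ = 0.22·2 + 0.25·2 + 0.25·2 + 0.28·2 = 2 bits/symbol.

2 bits/symbol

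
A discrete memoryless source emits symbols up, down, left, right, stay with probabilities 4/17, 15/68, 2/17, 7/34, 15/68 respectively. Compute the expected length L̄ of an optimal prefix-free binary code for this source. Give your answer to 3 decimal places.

2.324 bits/symbol

Repeatedly combine the two least-probable nodes; the expected code length is the sum of the merged weights.
merge 2/17 + 7/34 → 11/34
merge 15/68 + 15/68 → 15/34
merge 4/17 + 11/34 → 19/34
merge 15/34 + 19/34 → 1
L = 11/34 + 15/34 + 19/34 + 1 = 79/34 ≈ 2.324 bits/symbol.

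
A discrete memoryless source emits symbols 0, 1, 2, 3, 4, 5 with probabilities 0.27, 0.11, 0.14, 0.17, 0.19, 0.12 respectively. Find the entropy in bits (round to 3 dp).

H = −Σ pᵢ log₂ pᵢ.
−0.27·log₂(0.27) = 0.5100
−0.11·log₂(0.11) = 0.3503
−0.14·log₂(0.14) = 0.3971
−0.17·log₂(0.17) = 0.4346
−0.19·log₂(0.19) = 0.4552
−0.12·log₂(0.12) = 0.3671
Sum ≈ 2.5143 → 2.514 bits.

2.514 bits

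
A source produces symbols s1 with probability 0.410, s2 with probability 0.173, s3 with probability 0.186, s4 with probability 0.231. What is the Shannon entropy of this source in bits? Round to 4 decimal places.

1.9050 bits

H = −Σ pᵢ log₂ pᵢ.
−0.410·log₂(0.410) = 0.5274
−0.173·log₂(0.173) = 0.4379
−0.186·log₂(0.186) = 0.4514
−0.231·log₂(0.231) = 0.4883
Sum ≈ 1.9050 → 1.9050 bits.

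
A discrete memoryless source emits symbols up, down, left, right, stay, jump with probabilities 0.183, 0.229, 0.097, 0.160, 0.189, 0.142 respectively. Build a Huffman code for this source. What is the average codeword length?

2.582 bits/symbol

Repeatedly combine the two least-probable nodes; the expected code length is the sum of the merged weights.
merge 97/1000 + 71/500 → 239/1000
merge 4/25 + 183/1000 → 343/1000
merge 189/1000 + 229/1000 → 209/500
merge 239/1000 + 343/1000 → 291/500
merge 209/500 + 291/500 → 1
L = 239/1000 + 343/1000 + 209/500 + 291/500 + 1 = 1291/500 = 2.582 bits/symbol.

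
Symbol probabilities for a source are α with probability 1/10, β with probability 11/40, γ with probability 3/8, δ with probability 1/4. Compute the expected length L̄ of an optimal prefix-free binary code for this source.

1.975 bits/symbol

Repeatedly combine the two least-probable nodes; the expected code length is the sum of the merged weights.
merge 1/10 + 1/4 → 7/20
merge 11/40 + 7/20 → 5/8
merge 3/8 + 5/8 → 1
L = 7/20 + 5/8 + 1 = 79/40 = 1.975 bits/symbol.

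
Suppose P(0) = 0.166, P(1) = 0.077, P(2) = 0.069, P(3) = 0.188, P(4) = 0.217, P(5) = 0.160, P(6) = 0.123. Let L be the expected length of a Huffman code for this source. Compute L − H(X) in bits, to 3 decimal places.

0.033 bits

Entropy H = −Σ p log₂ p ≈ 2.7075 bits.
Huffman merges: 69/1000+77/1000→73/500; 123/1000+73/500→269/1000; 4/25+83/500→163/500; 47/250+217/1000→81/200; 269/1000+163/500→119/200; 81/200+119/200→1. L = 2741/1000 ≈ 2.7410.
L − H = 2.7410 − 2.7075 = 0.033 bits.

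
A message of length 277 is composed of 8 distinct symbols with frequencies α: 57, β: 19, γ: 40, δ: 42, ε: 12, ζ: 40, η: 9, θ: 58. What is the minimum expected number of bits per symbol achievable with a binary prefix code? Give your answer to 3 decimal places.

Probabilities are the counts divided by 277.
Repeatedly combine the two least-probable nodes; the expected code length is the sum of the merged weights.
merge 9/277 + 12/277 → 21/277
merge 19/277 + 21/277 → 40/277
merge 40/277 + 40/277 → 80/277
merge 40/277 + 42/277 → 82/277
merge 57/277 + 58/277 → 115/277
merge 80/277 + 82/277 → 162/277
merge 115/277 + 162/277 → 1
L = 21/277 + 40/277 + 80/277 + 82/277 + 115/277 + 162/277 + 1 = 777/277 ≈ 2.805 bits/symbol.

2.805 bits/symbol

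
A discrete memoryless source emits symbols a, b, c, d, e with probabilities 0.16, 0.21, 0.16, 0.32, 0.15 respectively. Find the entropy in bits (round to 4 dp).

H = −Σ pᵢ log₂ pᵢ.
−0.16·log₂(0.16) = 0.4230
−0.21·log₂(0.21) = 0.4728
−0.16·log₂(0.16) = 0.4230
−0.32·log₂(0.32) = 0.5260
−0.15·log₂(0.15) = 0.4105
Sum ≈ 2.2554 → 2.2554 bits.

2.2554 bits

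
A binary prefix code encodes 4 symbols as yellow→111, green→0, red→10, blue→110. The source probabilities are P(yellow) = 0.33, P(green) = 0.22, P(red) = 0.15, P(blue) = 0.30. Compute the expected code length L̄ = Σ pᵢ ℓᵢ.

L̄ = Σ pᵢ·ℓᵢ = 0.33·3 + 0.22·1 + 0.15·2 + 0.30·3 = 2.41 bits/symbol.

2.41 bits/symbol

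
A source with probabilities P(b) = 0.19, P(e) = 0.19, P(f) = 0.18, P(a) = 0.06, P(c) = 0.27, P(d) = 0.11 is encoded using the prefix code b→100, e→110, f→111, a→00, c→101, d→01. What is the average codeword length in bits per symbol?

L̄ = Σ pᵢ·ℓᵢ = 0.19·3 + 0.19·3 + 0.18·3 + 0.06·2 + 0.27·3 + 0.11·2 = 2.83 bits/symbol.

2.83 bits/symbol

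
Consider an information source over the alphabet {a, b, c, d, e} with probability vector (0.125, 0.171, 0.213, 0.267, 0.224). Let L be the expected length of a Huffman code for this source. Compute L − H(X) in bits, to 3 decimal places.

0.018 bits

Entropy H = −Σ p log₂ p ≈ 2.2781 bits.
Huffman merges: 1/8+171/1000→37/125; 213/1000+28/125→437/1000; 267/1000+37/125→563/1000; 437/1000+563/1000→1. L = 287/125 ≈ 2.2960.
L − H = 2.2960 − 2.2781 = 0.018 bits.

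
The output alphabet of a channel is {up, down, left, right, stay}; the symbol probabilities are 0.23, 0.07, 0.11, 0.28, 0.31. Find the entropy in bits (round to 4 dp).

2.1445 bits

H = −Σ pᵢ log₂ pᵢ.
−0.23·log₂(0.23) = 0.4877
−0.07·log₂(0.07) = 0.2686
−0.11·log₂(0.11) = 0.3503
−0.28·log₂(0.28) = 0.5142
−0.31·log₂(0.31) = 0.5238
Sum ≈ 2.1445 → 2.1445 bits.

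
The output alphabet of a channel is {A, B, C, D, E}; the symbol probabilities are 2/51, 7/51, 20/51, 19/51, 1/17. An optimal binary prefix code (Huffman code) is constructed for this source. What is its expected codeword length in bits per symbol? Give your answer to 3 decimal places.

Repeatedly combine the two least-probable nodes; the expected code length is the sum of the merged weights.
merge 2/51 + 1/17 → 5/51
merge 5/51 + 7/51 → 4/17
merge 4/17 + 19/51 → 31/51
merge 20/51 + 31/51 → 1
L = 5/51 + 4/17 + 31/51 + 1 = 33/17 ≈ 1.941 bits/symbol.

1.941 bits/symbol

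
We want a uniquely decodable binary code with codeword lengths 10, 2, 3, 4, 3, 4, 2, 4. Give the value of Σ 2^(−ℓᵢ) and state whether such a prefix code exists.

With common denominator 2^10 = 1024: Σ 2^(−ℓᵢ) = 1/1024 + 256/1024 + 128/1024 + 64/1024 + 128/1024 + 64/1024 + 256/1024 + 64/1024 = 961/1024 = 0.9384765625.
Kraft's inequality requires Σ ≤ 1; here Σ = 0.9384765625 ≤ 1, so such a prefix code exists.

0.9384765625; yes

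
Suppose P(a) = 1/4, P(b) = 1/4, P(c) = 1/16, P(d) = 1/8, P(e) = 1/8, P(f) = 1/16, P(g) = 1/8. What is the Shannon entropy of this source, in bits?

Each probability is a power of 1/2, so log₂(1/p) is an integer.
H = Σ p·log₂(1/p) = 1/4·2 + 1/4·2 + 1/16·4 + 1/8·3 + 1/8·3 + 1/16·4 + 1/8·3 = 2.625 bits.

2.625 bits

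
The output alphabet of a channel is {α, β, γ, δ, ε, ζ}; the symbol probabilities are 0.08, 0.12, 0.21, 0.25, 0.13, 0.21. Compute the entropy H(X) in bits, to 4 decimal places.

2.4869 bits

H = −Σ pᵢ log₂ pᵢ.
−0.08·log₂(0.08) = 0.2915
−0.12·log₂(0.12) = 0.3671
−0.21·log₂(0.21) = 0.4728
−0.25·log₂(0.25) = 0.5000
−0.13·log₂(0.13) = 0.3826
−0.21·log₂(0.21) = 0.4728
Sum ≈ 2.4869 → 2.4869 bits.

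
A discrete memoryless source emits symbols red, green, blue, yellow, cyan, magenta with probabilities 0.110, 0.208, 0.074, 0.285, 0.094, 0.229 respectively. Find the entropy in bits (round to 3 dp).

2.423 bits

H = −Σ pᵢ log₂ pᵢ.
−0.110·log₂(0.110) = 0.3503
−0.208·log₂(0.208) = 0.4712
−0.074·log₂(0.074) = 0.2780
−0.285·log₂(0.285) = 0.5161
−0.094·log₂(0.094) = 0.3207
−0.229·log₂(0.229) = 0.4870
Sum ≈ 2.4232 → 2.423 bits.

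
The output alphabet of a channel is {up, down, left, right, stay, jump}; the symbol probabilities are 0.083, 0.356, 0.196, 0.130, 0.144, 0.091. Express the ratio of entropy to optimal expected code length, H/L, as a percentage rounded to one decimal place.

Entropy H = −Σ p log₂ p ≈ 2.3892 bits.
Huffman merges: 83/1000+91/1000→87/500; 13/100+18/125→137/500; 87/500+49/250→37/100; 137/500+89/250→63/100; 37/100+63/100→1. L = 306/125 ≈ 2.4480.
Efficiency = H/L = 2.3892/2.4480 = 97.6%.

97.6%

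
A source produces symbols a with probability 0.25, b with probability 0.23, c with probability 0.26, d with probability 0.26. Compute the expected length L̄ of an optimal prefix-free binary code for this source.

Repeatedly combine the two least-probable nodes; the expected code length is the sum of the merged weights.
merge 23/100 + 1/4 → 12/25
merge 13/50 + 13/50 → 13/25
merge 12/25 + 13/25 → 1
L = 12/25 + 13/25 + 1 = 2 bits/symbol.

2 bits/symbol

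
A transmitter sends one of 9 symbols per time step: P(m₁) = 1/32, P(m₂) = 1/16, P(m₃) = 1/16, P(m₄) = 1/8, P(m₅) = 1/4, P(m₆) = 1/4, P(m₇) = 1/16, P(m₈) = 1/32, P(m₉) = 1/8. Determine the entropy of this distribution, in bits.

Each probability is a power of 1/2, so log₂(1/p) is an integer.
H = Σ p·log₂(1/p) = 1/32·5 + 1/16·4 + 1/16·4 + 1/8·3 + 1/4·2 + 1/4·2 + 1/16·4 + 1/32·5 + 1/8·3 = 2.8125 bits.

2.8125 bits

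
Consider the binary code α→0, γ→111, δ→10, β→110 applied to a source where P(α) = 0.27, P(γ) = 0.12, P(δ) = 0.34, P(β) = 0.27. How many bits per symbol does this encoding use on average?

L̄ = Σ pᵢ·ℓᵢ = 0.27·1 + 0.12·3 + 0.34·2 + 0.27·3 = 2.12 bits/symbol.

2.12 bits/symbol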